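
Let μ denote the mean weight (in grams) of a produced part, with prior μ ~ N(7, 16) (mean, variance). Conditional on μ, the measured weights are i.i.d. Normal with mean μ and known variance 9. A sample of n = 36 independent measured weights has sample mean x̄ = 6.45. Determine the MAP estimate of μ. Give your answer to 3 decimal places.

n = 36, x̄ = 6.45.
For a Normal prior and Normal likelihood with known variance, the posterior is Normal; its mode equals its mean, the precision-weighted average.
Prior precision 1/σ₀² = 1/16 = 0.0625; data precision n/σ² = 36/9 = 4.
μ̂ = (0.0625·7 + 4·6.45) / (0.0625 + 4) = 26.2375/4.0625 = 2099/325 ≈ 6.458.

μ̂_MAP = 6.458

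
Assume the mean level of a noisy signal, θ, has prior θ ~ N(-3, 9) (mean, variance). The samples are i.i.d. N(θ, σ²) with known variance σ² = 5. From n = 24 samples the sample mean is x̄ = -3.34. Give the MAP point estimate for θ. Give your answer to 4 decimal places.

θ̂_MAP = -3.3323

n = 24, x̄ = -3.34.
For a Normal prior and Normal likelihood with known variance, the posterior is Normal; its mode equals its mean, the precision-weighted average.
Prior precision 1/σ₀² = 1/9; data precision n/σ² = 24/5 = 4.8.
θ̂ = ((1/9)·(-3) + 4.8·(-3.34)) / (1/9 + 4.8) = (-6137/375)/(221/45) = -1083/325 ≈ -3.3323.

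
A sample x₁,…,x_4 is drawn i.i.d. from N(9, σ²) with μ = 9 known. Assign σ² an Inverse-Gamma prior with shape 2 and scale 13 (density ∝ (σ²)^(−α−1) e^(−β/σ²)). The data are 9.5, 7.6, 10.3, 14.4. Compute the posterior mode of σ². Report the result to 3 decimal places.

Sum of squared deviations about the known mean: SS = (9.5−9)² + (7.6−9)² + (10.3−9)² + (14.4−9)² = 33.06.
The Normal likelihood contributes (σ²)^(−n/2) exp(−SS/(2σ²)), so the posterior is Inverse-Gamma(α + n/2, β + SS/2) = Inverse-Gamma(4, 29.53).
The mode of Inverse-Gamma(a, b) is b/(a+1) = 29.53/5 ≈ 5.906.

σ̂²_MAP = 5.906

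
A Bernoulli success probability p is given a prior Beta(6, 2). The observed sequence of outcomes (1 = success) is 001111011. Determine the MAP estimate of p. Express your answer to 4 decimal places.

p̂_MAP = 0.7333

Prior: Beta(6, 2).
Data: 6 successes in 9 trials (from the sequence). The binomial likelihood contributes p^6(1−p)^3, so the posterior is Beta(6+6, 2+3) = Beta(12, 5).
For Beta(a, b) with a, b > 1 the mode is (a−1)/(a+b−2) = 11/15 ≈ 0.7333.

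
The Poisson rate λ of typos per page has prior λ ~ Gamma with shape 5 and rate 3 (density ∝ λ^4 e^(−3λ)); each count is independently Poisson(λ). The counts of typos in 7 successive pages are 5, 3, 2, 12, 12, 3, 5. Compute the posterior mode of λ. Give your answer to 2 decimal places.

λ̂_MAP = 4.60

Σxᵢ = 5+3+2+12+12+3+5 = 42, with n = 7.
Posterior ∝ λ^4e^(−3λ) · λ^42e^(−7λ) = λ^46e^(−10λ), i.e. Gamma(shape=47, rate=10).
The mode of a Gamma(a, b) with a ≥ 1 (shape–rate) is (a−1)/b = 46/10 ≈ 4.60.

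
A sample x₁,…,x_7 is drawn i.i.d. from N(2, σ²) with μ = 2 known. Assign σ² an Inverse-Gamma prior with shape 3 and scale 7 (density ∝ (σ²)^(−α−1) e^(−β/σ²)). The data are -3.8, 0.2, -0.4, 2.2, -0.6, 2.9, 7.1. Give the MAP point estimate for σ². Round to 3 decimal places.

Sum of squared deviations about the known mean: SS = (-3.8−2)² + (0.2−2)² + (-0.4−2)² + (2.2−2)² + (-0.6−2)² + (2.9−2)² + (7.1−2)² = 76.26.
The Normal likelihood contributes (σ²)^(−n/2) exp(−SS/(2σ²)), so the posterior is Inverse-Gamma(α + n/2, β + SS/2) = Inverse-Gamma(6.5, 45.13).
The mode of Inverse-Gamma(a, b) is b/(a+1) = 45.13/7.5 ≈ 6.017.

σ̂²_MAP = 6.017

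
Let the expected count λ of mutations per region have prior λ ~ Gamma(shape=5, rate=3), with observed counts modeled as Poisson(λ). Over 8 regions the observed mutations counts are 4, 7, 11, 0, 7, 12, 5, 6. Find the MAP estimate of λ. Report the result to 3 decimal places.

Σxᵢ = 4+7+11+0+7+12+5+6 = 52, with n = 8.
Posterior ∝ λ^4e^(−3λ) · λ^52e^(−8λ) = λ^56e^(−11λ), i.e. Gamma(shape=57, rate=11).
The mode of a Gamma(a, b) with a ≥ 1 (shape–rate) is (a−1)/b = 56/11 ≈ 5.091.

λ̂_MAP = 5.091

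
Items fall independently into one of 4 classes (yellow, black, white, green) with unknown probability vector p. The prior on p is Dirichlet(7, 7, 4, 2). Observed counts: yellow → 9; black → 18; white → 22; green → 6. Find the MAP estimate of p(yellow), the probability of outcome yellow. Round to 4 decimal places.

The posterior is Dirichlet(αᵢ + nᵢ) = Dirichlet(16, 25, 26, 8).
For a Dirichlet(a₁,…,a_K) with all aᵢ > 1, the mode has j-th component (aⱼ − 1)/(Σaᵢ − K).
Here Σaᵢ = 75 and K = 4, so p(yellow) = (16 − 1)/(75 − 4) = 15/71 ≈ 0.2113.

MAP estimate of p(yellow) = 0.2113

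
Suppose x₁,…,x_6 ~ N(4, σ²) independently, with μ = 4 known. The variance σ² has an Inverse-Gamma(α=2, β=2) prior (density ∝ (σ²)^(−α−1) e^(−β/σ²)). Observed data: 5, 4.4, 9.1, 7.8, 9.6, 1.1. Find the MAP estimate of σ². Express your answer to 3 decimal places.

σ̂²_MAP = 7.115

Sum of squared deviations about the known mean: SS = (5−4)² + (4.4−4)² + (9.1−4)² + (7.8−4)² + (9.6−4)² + (1.1−4)² = 81.38.
The Normal likelihood contributes (σ²)^(−n/2) exp(−SS/(2σ²)), so the posterior is Inverse-Gamma(α + n/2, β + SS/2) = Inverse-Gamma(5, 42.69).
The mode of Inverse-Gamma(a, b) is b/(a+1) = 42.69/6 ≈ 7.115.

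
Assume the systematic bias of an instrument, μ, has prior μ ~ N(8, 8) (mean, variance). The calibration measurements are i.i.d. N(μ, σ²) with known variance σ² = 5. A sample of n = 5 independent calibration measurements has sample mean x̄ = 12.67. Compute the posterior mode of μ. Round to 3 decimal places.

μ̂_MAP = 12.151

n = 5, x̄ = 12.67.
For a Normal prior and Normal likelihood with known variance, the posterior is Normal; its mode equals its mean, the precision-weighted average.
Prior precision 1/σ₀² = 1/8 = 0.125; data precision n/σ² = 5/5 = 1.
μ̂ = (0.125·8 + 1·12.67) / (0.125 + 1) = 13.67/1.125 = 2734/225 ≈ 12.151.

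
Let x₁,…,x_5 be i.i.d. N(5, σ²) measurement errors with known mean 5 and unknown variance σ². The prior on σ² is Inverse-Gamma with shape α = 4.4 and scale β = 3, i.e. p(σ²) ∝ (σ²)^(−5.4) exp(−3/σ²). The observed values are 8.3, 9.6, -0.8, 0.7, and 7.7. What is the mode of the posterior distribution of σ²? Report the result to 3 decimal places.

σ̂²_MAP = 6.169

Sum of squared deviations about the known mean: SS = (8.3−5)² + (9.6−5)² + (-0.8−5)² + (0.7−5)² + (7.7−5)² = 91.47.
The Normal likelihood contributes (σ²)^(−n/2) exp(−SS/(2σ²)), so the posterior is Inverse-Gamma(α + n/2, β + SS/2) = Inverse-Gamma(6.9, 48.735).
The mode of Inverse-Gamma(a, b) is b/(a+1) = 48.735/7.9 ≈ 6.169.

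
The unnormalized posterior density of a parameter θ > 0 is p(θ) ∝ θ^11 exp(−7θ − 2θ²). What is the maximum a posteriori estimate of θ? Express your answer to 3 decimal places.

θ̂_MAP = 1.000

ℓ'(θ) = 11/θ − 7 − 4θ. Setting this to zero and multiplying by θ: 4θ² + 7θ − 11 = 0.
θ = (−7 + √(7² + 4·4·11)) / (2·4) = (−7 + √225) / 8 = (−7 + 15)/8 = 1.
ℓ''(θ) = −11/θ² − 4 < 0, confirming a maximum.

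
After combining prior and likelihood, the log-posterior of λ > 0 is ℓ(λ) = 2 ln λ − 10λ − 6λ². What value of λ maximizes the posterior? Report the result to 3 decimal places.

λ̂_MAP = 0.167

ℓ'(λ) = 2/λ − 10 − 12λ. Setting this to zero and multiplying by λ: 12λ² + 10λ − 2 = 0.
λ = (−10 + √(10² + 4·12·2)) / (2·12) = (−10 + √196) / 24 = (−10 + 14)/24 = 1/6.
ℓ''(λ) = −2/λ² − 12 < 0, confirming a maximum.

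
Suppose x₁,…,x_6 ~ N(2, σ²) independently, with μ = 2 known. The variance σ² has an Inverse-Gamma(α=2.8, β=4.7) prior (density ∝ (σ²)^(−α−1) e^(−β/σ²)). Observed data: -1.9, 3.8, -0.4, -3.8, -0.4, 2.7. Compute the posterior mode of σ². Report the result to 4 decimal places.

σ̂²_MAP = 5.4044

Sum of squared deviations about the known mean: SS = (-1.9−2)² + (3.8−2)² + (-0.4−2)² + (-3.8−2)² + (-0.4−2)² + (2.7−2)² = 64.1.
The Normal likelihood contributes (σ²)^(−n/2) exp(−SS/(2σ²)), so the posterior is Inverse-Gamma(α + n/2, β + SS/2) = Inverse-Gamma(5.8, 36.75).
The mode of Inverse-Gamma(a, b) is b/(a+1) = 36.75/6.8 ≈ 5.4044.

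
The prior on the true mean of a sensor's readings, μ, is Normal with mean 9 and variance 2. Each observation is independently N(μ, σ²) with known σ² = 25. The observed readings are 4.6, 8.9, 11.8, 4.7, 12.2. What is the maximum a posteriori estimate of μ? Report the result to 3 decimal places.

μ̂_MAP = 8.840

n = 5; x̄ = (4.6 + 8.9 + 11.8 + 4.7 + 12.2)/5 = 42.2/5 = 8.44.
For a Normal prior and Normal likelihood with known variance, the posterior is Normal; its mode equals its mean, the precision-weighted average.
Prior precision 1/σ₀² = 1/2 = 0.5; data precision n/σ² = 5/25 = 0.2.
μ̂ = (0.5·9 + 0.2·8.44) / (0.5 + 0.2) = 6.188/0.7 = 8.840.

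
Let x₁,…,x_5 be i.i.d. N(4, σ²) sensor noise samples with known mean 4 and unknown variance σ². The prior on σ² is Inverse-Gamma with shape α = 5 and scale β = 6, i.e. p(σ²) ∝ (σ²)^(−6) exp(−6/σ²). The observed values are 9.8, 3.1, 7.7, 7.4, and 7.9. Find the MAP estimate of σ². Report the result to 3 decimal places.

Sum of squared deviations about the known mean: SS = (9.8−4)² + (3.1−4)² + (7.7−4)² + (7.4−4)² + (7.9−4)² = 74.91.
The Normal likelihood contributes (σ²)^(−n/2) exp(−SS/(2σ²)), so the posterior is Inverse-Gamma(α + n/2, β + SS/2) = Inverse-Gamma(7.5, 43.455).
The mode of Inverse-Gamma(a, b) is b/(a+1) = 43.455/8.5 ≈ 5.112.

σ̂²_MAP = 5.112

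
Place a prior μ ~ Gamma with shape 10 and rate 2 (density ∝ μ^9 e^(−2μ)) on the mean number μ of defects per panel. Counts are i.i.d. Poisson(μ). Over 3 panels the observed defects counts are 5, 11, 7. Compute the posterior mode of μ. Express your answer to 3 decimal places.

μ̂_MAP = 6.400

Σxᵢ = 5+11+7 = 23, with n = 3.
Posterior ∝ μ^9e^(−2μ) · μ^23e^(−3μ) = μ^32e^(−5μ), i.e. Gamma(shape=33, rate=5).
The mode of a Gamma(a, b) with a ≥ 1 (shape–rate) is (a−1)/b = 32/5 ≈ 6.400.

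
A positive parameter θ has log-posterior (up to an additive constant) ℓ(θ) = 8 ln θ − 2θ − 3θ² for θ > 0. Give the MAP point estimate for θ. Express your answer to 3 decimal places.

ℓ'(θ) = 8/θ − 2 − 6θ. Setting this to zero and multiplying by θ: 6θ² + 2θ − 8 = 0.
θ = (−2 + √(2² + 4·6·8)) / (2·6) = (−2 + √196) / 12 = (−2 + 14)/12 = 1.
ℓ''(θ) = −8/θ² − 6 < 0, confirming a maximum.

θ̂_MAP = 1.000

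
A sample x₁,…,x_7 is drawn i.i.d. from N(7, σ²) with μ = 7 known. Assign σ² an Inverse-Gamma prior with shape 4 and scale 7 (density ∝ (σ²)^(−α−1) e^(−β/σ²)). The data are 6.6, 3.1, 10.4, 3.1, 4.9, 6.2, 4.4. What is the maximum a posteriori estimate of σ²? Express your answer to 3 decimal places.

σ̂²_MAP = 3.997

Sum of squared deviations about the known mean: SS = (6.6−7)² + (3.1−7)² + (10.4−7)² + (3.1−7)² + (4.9−7)² + (6.2−7)² + (4.4−7)² = 53.95.
The Normal likelihood contributes (σ²)^(−n/2) exp(−SS/(2σ²)), so the posterior is Inverse-Gamma(α + n/2, β + SS/2) = Inverse-Gamma(7.5, 33.975).
The mode of Inverse-Gamma(a, b) is b/(a+1) = 33.975/8.5 ≈ 3.997.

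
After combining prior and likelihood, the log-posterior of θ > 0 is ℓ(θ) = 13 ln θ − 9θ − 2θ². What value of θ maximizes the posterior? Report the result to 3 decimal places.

ℓ'(θ) = 13/θ − 9 − 4θ. Setting this to zero and multiplying by θ: 4θ² + 9θ − 13 = 0.
θ = (−9 + √(9² + 4·4·13)) / (2·4) = (−9 + √289) / 8 = (−9 + 17)/8 = 1.
ℓ''(θ) = −13/θ² − 4 < 0, confirming a maximum.

θ̂_MAP = 1.000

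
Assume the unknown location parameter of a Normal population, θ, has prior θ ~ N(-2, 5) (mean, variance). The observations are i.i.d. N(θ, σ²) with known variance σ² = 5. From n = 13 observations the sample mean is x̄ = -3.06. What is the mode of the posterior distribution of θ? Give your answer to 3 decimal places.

θ̂_MAP = -2.984

n = 13, x̄ = -3.06.
For a Normal prior and Normal likelihood with known variance, the posterior is Normal; its mode equals its mean, the precision-weighted average.
Prior precision 1/σ₀² = 1/5 = 0.2; data precision n/σ² = 13/5 = 2.6.
θ̂ = (0.2·(-2) + 2.6·(-3.06)) / (0.2 + 2.6) = (-8.356)/2.8 = -2089/700 ≈ -2.984.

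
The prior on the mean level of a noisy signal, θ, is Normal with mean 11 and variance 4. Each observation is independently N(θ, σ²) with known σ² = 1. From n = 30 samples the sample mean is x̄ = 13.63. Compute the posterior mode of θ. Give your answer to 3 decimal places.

n = 30, x̄ = 13.63.
For a Normal prior and Normal likelihood with known variance, the posterior is Normal; its mode equals its mean, the precision-weighted average.
Prior precision 1/σ₀² = 1/4 = 0.25; data precision n/σ² = 30/1 = 30.
θ̂ = (0.25·11 + 30·13.63) / (0.25 + 30) = 411.65/30.25 = 8233/605 ≈ 13.608.

θ̂_MAP = 13.608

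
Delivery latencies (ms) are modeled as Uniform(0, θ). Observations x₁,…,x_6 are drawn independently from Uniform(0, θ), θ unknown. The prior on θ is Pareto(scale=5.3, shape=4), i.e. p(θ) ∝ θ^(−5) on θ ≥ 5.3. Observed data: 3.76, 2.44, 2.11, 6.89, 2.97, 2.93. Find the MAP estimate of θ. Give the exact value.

The Uniform(0, θ) likelihood is θ^(−n) for θ ≥ max(xᵢ), zero otherwise. Here max(xᵢ) = 6.89.
Posterior ∝ θ^(−5) · θ^(−6) = θ^(−11) on θ ≥ max(5.3, 6.89) = 6.89.
This density is strictly decreasing in θ, so the posterior mode lies at the lower boundary of the support.

θ̂_MAP = 6.89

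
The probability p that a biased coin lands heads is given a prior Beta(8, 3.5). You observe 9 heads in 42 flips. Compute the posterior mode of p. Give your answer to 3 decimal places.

Prior: Beta(8, 3.5).
Data: 9 successes in 42 trials. The binomial likelihood contributes p^9(1−p)^33, so the posterior is Beta(8+9, 3.5+33) = Beta(17, 36.5).
For Beta(a, b) with a, b > 1 the mode is (a−1)/(a+b−2) = 16/51.5 ≈ 0.311.

p̂_MAP = 0.311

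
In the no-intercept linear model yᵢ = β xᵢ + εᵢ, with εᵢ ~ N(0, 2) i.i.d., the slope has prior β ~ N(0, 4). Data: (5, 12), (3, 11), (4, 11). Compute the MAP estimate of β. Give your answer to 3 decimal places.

log p(β | y) = −Σ(yᵢ − βxᵢ)²/(2·2) − β²/(2·4) + const.
Setting the derivative to zero: Σxᵢ(yᵢ − βxᵢ)/2 − β/4 = 0, so β = Σxᵢyᵢ / (Σxᵢ² + σ²/τ²).
Σxᵢyᵢ = 5·12 + 3·11 + 4·11 = 137; Σxᵢ² = 50; σ²/τ² = 0.5.
β̂_MAP = 137 / (50 + 0.5) = 137/50.5 ≈ 2.713.

β̂_MAP = 2.713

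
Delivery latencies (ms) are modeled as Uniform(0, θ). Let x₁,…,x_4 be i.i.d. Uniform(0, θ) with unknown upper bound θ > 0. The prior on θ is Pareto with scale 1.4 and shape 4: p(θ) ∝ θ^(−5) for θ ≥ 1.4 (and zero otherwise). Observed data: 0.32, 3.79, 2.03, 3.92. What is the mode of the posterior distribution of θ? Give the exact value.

The Uniform(0, θ) likelihood is θ^(−n) for θ ≥ max(xᵢ), zero otherwise. Here max(xᵢ) = 3.92.
Posterior ∝ θ^(−5) · θ^(−4) = θ^(−9) on θ ≥ max(1.4, 3.92) = 3.92.
This density is strictly decreasing in θ, so the posterior mode lies at the lower boundary of the support.

θ̂_MAP = 3.92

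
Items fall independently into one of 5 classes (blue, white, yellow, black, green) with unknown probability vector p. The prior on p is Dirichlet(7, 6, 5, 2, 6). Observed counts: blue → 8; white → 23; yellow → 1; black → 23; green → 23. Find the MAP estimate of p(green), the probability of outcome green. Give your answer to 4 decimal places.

MAP estimate of p(green) = 0.2828

The posterior is Dirichlet(αᵢ + nᵢ) = Dirichlet(15, 29, 6, 25, 29).
For a Dirichlet(a₁,…,a_K) with all aᵢ > 1, the mode has j-th component (aⱼ − 1)/(Σaᵢ − K).
Here Σaᵢ = 104 and K = 5, so p(green) = (29 − 1)/(104 − 5) = 28/99 ≈ 0.2828.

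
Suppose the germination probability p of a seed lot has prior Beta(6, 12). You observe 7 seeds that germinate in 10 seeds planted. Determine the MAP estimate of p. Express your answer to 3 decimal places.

p̂_MAP = 0.462

Prior: Beta(6, 12).
Data: 7 successes in 10 trials. The binomial likelihood contributes p^7(1−p)^3, so the posterior is Beta(6+7, 12+3) = Beta(13, 15).
For Beta(a, b) with a, b > 1 the mode is (a−1)/(a+b−2) = 12/26 ≈ 0.462.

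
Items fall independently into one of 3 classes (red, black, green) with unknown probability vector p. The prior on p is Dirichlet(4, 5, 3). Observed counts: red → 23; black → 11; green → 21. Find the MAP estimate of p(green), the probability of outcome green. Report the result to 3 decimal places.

MAP estimate of p(green) = 0.359

The posterior is Dirichlet(αᵢ + nᵢ) = Dirichlet(27, 16, 24).
For a Dirichlet(a₁,…,a_K) with all aᵢ > 1, the mode has j-th component (aⱼ − 1)/(Σaᵢ − K).
Here Σaᵢ = 67 and K = 3, so p(green) = (24 − 1)/(67 − 3) = 23/64 ≈ 0.359.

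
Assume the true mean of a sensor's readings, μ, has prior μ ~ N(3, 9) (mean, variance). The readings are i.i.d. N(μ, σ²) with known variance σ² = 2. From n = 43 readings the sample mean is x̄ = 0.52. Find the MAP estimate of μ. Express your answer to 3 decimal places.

μ̂_MAP = 0.533

n = 43, x̄ = 0.52.
For a Normal prior and Normal likelihood with known variance, the posterior is Normal; its mode equals its mean, the precision-weighted average.
Prior precision 1/σ₀² = 1/9; data precision n/σ² = 43/2 = 21.5.
μ̂ = ((1/9)·3 + 21.5·0.52) / (1/9 + 21.5) = (1727/150)/(389/18) = 5181/9725 ≈ 0.533.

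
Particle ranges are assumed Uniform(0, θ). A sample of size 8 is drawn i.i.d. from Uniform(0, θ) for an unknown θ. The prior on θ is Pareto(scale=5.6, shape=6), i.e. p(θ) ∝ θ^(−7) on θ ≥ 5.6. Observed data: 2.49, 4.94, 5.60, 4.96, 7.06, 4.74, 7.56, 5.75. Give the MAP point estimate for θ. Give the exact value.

θ̂_MAP = 7.56

The Uniform(0, θ) likelihood is θ^(−n) for θ ≥ max(xᵢ), zero otherwise. Here max(xᵢ) = 7.56.
Posterior ∝ θ^(−7) · θ^(−8) = θ^(−15) on θ ≥ max(5.6, 7.56) = 7.56.
This density is strictly decreasing in θ, so the posterior mode lies at the lower boundary of the support.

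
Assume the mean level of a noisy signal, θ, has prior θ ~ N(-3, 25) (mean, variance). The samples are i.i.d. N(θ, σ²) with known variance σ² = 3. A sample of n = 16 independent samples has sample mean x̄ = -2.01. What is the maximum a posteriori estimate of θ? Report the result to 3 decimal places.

θ̂_MAP = -2.017

n = 16, x̄ = -2.01.
For a Normal prior and Normal likelihood with known variance, the posterior is Normal; its mode equals its mean, the precision-weighted average.
Prior precision 1/σ₀² = 1/25 = 0.04; data precision n/σ² = 16/3.
θ̂ = (0.04·(-3) + (16/3)·(-2.01)) / (0.04 + 16/3) = (-10.84)/(403/75) = -813/403 ≈ -2.017.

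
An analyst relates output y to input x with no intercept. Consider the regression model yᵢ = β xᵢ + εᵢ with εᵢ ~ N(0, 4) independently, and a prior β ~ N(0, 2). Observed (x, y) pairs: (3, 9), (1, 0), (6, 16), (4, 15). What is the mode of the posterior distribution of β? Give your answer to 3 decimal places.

β̂_MAP = 2.859

log p(β | y) = −Σ(yᵢ − βxᵢ)²/(2·4) − β²/(2·2) + const.
Setting the derivative to zero: Σxᵢ(yᵢ − βxᵢ)/4 − β/2 = 0, so β = Σxᵢyᵢ / (Σxᵢ² + σ²/τ²).
Σxᵢyᵢ = 3·9 + 1·0 + 6·16 + 4·15 = 183; Σxᵢ² = 62; σ²/τ² = 2.
β̂_MAP = 183 / (62 + 2) = 183/64 ≈ 2.859.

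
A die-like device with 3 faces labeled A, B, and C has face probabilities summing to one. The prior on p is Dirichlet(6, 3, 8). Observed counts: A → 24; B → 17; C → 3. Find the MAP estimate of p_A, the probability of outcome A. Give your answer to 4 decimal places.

MAP estimate of p_A = 0.5000

The posterior is Dirichlet(αᵢ + nᵢ) = Dirichlet(30, 20, 11).
For a Dirichlet(a₁,…,a_K) with all aᵢ > 1, the mode has j-th component (aⱼ − 1)/(Σaᵢ − K).
Here Σaᵢ = 61 and K = 3, so p_A = (30 − 1)/(61 − 3) = 29/58 ≈ 0.5000.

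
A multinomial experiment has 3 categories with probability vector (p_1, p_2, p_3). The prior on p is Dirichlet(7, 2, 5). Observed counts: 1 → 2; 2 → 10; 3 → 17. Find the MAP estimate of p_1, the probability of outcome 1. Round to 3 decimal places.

MAP estimate: 0.200

The posterior is Dirichlet(αᵢ + nᵢ) = Dirichlet(9, 12, 22).
For a Dirichlet(a₁,…,a_K) with all aᵢ > 1, the mode has j-th component (aⱼ − 1)/(Σaᵢ − K).
Here Σaᵢ = 43 and K = 3, so p_1 = (9 − 1)/(43 − 3) = 8/40 ≈ 0.200.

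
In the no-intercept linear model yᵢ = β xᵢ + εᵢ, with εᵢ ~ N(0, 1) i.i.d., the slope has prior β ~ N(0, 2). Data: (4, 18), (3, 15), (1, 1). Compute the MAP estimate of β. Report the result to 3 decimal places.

β̂_MAP = 4.453

log p(β | y) = −Σ(yᵢ − βxᵢ)²/(2·1) − β²/(2·2) + const.
Setting the derivative to zero: Σxᵢ(yᵢ − βxᵢ)/1 − β/2 = 0, so β = Σxᵢyᵢ / (Σxᵢ² + σ²/τ²).
Σxᵢyᵢ = 4·18 + 3·15 + 1·1 = 118; Σxᵢ² = 26; σ²/τ² = 0.5.
β̂_MAP = 118 / (26 + 0.5) = 118/26.5 ≈ 4.453.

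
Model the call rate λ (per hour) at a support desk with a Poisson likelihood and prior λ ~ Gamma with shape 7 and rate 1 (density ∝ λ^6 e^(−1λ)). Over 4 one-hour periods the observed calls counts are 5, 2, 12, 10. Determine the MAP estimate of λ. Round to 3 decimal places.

λ̂_MAP = 7.000

Σxᵢ = 5+2+12+10 = 29, with n = 4.
Posterior ∝ λ^6e^(−1λ) · λ^29e^(−4λ) = λ^35e^(−5λ), i.e. Gamma(shape=36, rate=5).
The mode of a Gamma(a, b) with a ≥ 1 (shape–rate) is (a−1)/b = 35/5 ≈ 7.000.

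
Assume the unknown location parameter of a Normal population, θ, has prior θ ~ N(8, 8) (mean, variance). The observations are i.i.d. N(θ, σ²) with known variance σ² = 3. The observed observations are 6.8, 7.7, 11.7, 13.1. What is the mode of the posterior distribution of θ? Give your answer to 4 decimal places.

θ̂_MAP = 9.6686

n = 4; x̄ = (6.8 + 7.7 + 11.7 + 13.1)/4 = 39.3/4 = 9.825.
For a Normal prior and Normal likelihood with known variance, the posterior is Normal; its mode equals its mean, the precision-weighted average.
Prior precision 1/σ₀² = 1/8 = 0.125; data precision n/σ² = 4/3.
θ̂ = (0.125·8 + (4/3)·9.825) / (0.125 + 4/3) = 14.1/(35/24) = 1692/175 ≈ 9.6686.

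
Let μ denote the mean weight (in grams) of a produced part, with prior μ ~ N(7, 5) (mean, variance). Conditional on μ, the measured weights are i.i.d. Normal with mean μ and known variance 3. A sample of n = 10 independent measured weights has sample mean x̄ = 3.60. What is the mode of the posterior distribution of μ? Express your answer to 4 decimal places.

n = 10, x̄ = 3.60.
For a Normal prior and Normal likelihood with known variance, the posterior is Normal; its mode equals its mean, the precision-weighted average.
Prior precision 1/σ₀² = 1/5 = 0.2; data precision n/σ² = 10/3.
μ̂ = (0.2·7 + (10/3)·3.6) / (0.2 + 10/3) = 13.4/(53/15) = 201/53 ≈ 3.7925.

μ̂_MAP = 3.7925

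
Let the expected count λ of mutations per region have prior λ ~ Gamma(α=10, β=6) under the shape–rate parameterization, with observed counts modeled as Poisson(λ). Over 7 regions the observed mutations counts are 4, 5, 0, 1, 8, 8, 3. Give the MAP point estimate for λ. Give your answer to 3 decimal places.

Σxᵢ = 4+5+0+1+8+8+3 = 29, with n = 7.
Posterior ∝ λ^9e^(−6λ) · λ^29e^(−7λ) = λ^38e^(−13λ), i.e. Gamma(shape=39, rate=13).
The mode of a Gamma(a, b) with a ≥ 1 (shape–rate) is (a−1)/b = 38/13 ≈ 2.923.

λ̂_MAP = 2.923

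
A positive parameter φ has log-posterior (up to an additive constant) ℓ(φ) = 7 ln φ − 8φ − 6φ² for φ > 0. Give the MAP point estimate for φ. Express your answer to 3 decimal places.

ℓ'(φ) = 7/φ − 8 − 12φ. Setting this to zero and multiplying by φ: 12φ² + 8φ − 7 = 0.
φ = (−8 + √(8² + 4·12·7)) / (2·12) = (−8 + √400) / 24 = (−8 + 20)/24 = 1/2.
ℓ''(φ) = −7/φ² − 12 < 0, confirming a maximum.

φ̂_MAP = 0.500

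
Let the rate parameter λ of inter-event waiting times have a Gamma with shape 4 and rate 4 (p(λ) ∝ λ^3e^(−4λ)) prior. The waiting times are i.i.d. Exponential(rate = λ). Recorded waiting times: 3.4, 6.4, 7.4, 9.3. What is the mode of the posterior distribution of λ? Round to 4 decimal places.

λ̂_MAP = 0.2295

The Exponential(rate=λ) likelihood is ∝ λ^n e^(−λΣtᵢ). Here n = 4 and Σtᵢ = 3.4 + 6.4 + 7.4 + 9.3 = 26.5.
Posterior ∝ λ^3e^(−4λ) · λ^4e^(−26.5λ) = λ^7e^(−30.5λ), i.e. Gamma(8, 30.5).
Mode = (a−1)/b = 7/30.5 ≈ 0.2295.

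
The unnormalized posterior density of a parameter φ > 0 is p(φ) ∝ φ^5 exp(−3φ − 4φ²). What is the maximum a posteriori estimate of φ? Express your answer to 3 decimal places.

ℓ'(φ) = 5/φ − 3 − 8φ. Setting this to zero and multiplying by φ: 8φ² + 3φ − 5 = 0.
φ = (−3 + √(3² + 4·8·5)) / (2·8) = (−3 + √169) / 16 = (−3 + 13)/16 = 5/8.
ℓ''(φ) = −5/φ² − 8 < 0, confirming a maximum.

φ̂_MAP = 0.625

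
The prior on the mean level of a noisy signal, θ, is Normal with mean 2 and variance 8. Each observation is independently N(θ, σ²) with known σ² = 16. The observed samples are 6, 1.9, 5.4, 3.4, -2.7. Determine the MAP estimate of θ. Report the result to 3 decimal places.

θ̂_MAP = 2.571

n = 5; x̄ = (6 + 1.9 + 5.4 + 3.4 + (-2.7))/5 = 14/5 = 2.8.
For a Normal prior and Normal likelihood with known variance, the posterior is Normal; its mode equals its mean, the precision-weighted average.
Prior precision 1/σ₀² = 1/8 = 0.125; data precision n/σ² = 5/16 = 0.3125.
θ̂ = (0.125·2 + 0.3125·2.8) / (0.125 + 0.3125) = 1.125/0.4375 = 18/7 ≈ 2.571.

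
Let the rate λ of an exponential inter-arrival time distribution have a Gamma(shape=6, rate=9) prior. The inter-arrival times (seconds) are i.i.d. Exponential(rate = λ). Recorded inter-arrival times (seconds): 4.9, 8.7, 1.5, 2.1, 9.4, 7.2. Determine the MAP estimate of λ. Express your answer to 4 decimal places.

λ̂_MAP = 0.2570

The Exponential(rate=λ) likelihood is ∝ λ^n e^(−λΣtᵢ). Here n = 6 and Σtᵢ = 4.9 + 8.7 + 1.5 + 2.1 + 9.4 + 7.2 = 33.8.
Posterior ∝ λ^5e^(−9λ) · λ^6e^(−33.8λ) = λ^11e^(−42.8λ), i.e. Gamma(12, 42.8).
Mode = (a−1)/b = 11/42.8 ≈ 0.2570.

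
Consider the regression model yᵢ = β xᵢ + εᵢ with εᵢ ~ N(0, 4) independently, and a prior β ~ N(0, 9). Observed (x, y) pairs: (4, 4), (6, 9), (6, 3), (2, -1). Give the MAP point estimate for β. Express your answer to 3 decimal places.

β̂_MAP = 0.930

log p(β | y) = −Σ(yᵢ − βxᵢ)²/(2·4) − β²/(2·9) + const.
Setting the derivative to zero: Σxᵢ(yᵢ − βxᵢ)/4 − β/9 = 0, so β = Σxᵢyᵢ / (Σxᵢ² + σ²/τ²).
Σxᵢyᵢ = 4·4 + 6·9 + 6·3 + 2·(-1) = 86; Σxᵢ² = 92; σ²/τ² = 4/9.
β̂_MAP = 86 / (92 + 4/9) = 86/(832/9) = 387/416 ≈ 0.930.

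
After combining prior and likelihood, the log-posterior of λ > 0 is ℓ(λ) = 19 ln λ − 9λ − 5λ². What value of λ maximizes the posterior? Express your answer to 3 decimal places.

λ̂_MAP = 1.000

ℓ'(λ) = 19/λ − 9 − 10λ. Setting this to zero and multiplying by λ: 10λ² + 9λ − 19 = 0.
λ = (−9 + √(9² + 4·10·19)) / (2·10) = (−9 + √841) / 20 = (−9 + 29)/20 = 1.
ℓ''(λ) = −19/λ² − 10 < 0, confirming a maximum.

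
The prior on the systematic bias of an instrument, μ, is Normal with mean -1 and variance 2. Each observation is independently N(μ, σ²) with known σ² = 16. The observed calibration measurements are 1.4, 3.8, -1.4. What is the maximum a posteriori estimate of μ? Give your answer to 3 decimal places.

μ̂_MAP = -0.382

n = 3; x̄ = (1.4 + 3.8 + (-1.4))/3 = 3.8/3 = 19/15 ≈ 1.2667.
For a Normal prior and Normal likelihood with known variance, the posterior is Normal; its mode equals its mean, the precision-weighted average.
Prior precision 1/σ₀² = 1/2 = 0.5; data precision n/σ² = 3/16 = 0.1875.
μ̂ = (0.5·(-1) + 0.1875·(19/15)) / (0.5 + 0.1875) = (-0.2625)/0.6875 = -21/55 ≈ -0.382.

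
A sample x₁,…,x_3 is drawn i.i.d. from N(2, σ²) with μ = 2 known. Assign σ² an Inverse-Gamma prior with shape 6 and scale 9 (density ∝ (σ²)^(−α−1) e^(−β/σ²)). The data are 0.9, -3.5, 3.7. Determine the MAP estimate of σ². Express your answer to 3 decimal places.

σ̂²_MAP = 3.079

Sum of squared deviations about the known mean: SS = (0.9−2)² + (-3.5−2)² + (3.7−2)² = 34.35.
The Normal likelihood contributes (σ²)^(−n/2) exp(−SS/(2σ²)), so the posterior is Inverse-Gamma(α + n/2, β + SS/2) = Inverse-Gamma(7.5, 26.175).
The mode of Inverse-Gamma(a, b) is b/(a+1) = 26.175/8.5 ≈ 3.079.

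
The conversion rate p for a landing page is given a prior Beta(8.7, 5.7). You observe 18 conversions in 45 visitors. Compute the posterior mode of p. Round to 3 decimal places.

Prior: Beta(8.7, 5.7).
Data: 18 successes in 45 trials. The binomial likelihood contributes p^18(1−p)^27, so the posterior is Beta(8.7+18, 5.7+27) = Beta(26.7, 32.7).
For Beta(a, b) with a, b > 1 the mode is (a−1)/(a+b−2) = 25.7/57.4 ≈ 0.448.

p̂_MAP = 0.448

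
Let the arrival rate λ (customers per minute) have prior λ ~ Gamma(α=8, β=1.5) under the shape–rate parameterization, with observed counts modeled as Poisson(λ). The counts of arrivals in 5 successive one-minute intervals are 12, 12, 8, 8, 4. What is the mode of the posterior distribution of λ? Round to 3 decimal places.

Σxᵢ = 12+12+8+8+4 = 44, with n = 5.
Posterior ∝ λ^7e^(−1.5λ) · λ^44e^(−5λ) = λ^51e^(−6.5λ), i.e. Gamma(shape=52, rate=6.5).
The mode of a Gamma(a, b) with a ≥ 1 (shape–rate) is (a−1)/b = 51/6.5 ≈ 7.846.

λ̂_MAP = 7.846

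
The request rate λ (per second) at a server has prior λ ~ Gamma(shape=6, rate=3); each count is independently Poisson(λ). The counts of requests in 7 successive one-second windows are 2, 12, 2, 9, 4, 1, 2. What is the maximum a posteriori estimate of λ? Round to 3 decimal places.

λ̂_MAP = 3.700

Σxᵢ = 2+12+2+9+4+1+2 = 32, with n = 7.
Posterior ∝ λ^5e^(−3λ) · λ^32e^(−7λ) = λ^37e^(−10λ), i.e. Gamma(shape=38, rate=10).
The mode of a Gamma(a, b) with a ≥ 1 (shape–rate) is (a−1)/b = 37/10 ≈ 3.700.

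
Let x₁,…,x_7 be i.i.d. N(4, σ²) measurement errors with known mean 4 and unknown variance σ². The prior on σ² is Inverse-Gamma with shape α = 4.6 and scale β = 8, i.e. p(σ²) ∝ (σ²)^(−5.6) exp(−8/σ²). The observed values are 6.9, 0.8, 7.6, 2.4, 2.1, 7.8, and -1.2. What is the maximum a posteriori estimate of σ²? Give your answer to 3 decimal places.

σ̂²_MAP = 5.234

Sum of squared deviations about the known mean: SS = (6.9−4)² + (0.8−4)² + (7.6−4)² + (2.4−4)² + (2.1−4)² + (7.8−4)² + (-1.2−4)² = 79.26.
The Normal likelihood contributes (σ²)^(−n/2) exp(−SS/(2σ²)), so the posterior is Inverse-Gamma(α + n/2, β + SS/2) = Inverse-Gamma(8.1, 47.63).
The mode of Inverse-Gamma(a, b) is b/(a+1) = 47.63/9.1 ≈ 5.234.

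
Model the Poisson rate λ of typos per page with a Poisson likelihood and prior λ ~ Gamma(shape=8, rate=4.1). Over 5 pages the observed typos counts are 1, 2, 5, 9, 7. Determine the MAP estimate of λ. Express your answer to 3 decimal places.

Σxᵢ = 1+2+5+9+7 = 24, with n = 5.
Posterior ∝ λ^7e^(−4.1λ) · λ^24e^(−5λ) = λ^31e^(−9.1λ), i.e. Gamma(shape=32, rate=9.1).
The mode of a Gamma(a, b) with a ≥ 1 (shape–rate) is (a−1)/b = 31/9.1 ≈ 3.407.

λ̂_MAP = 3.407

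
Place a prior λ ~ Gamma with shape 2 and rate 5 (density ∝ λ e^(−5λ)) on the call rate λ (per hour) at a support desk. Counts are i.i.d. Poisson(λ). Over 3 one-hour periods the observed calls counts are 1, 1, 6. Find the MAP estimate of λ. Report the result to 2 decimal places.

Σxᵢ = 1+1+6 = 8, with n = 3.
Posterior ∝ λe^(−5λ) · λ^8e^(−3λ) = λ^9e^(−8λ), i.e. Gamma(shape=10, rate=8).
The mode of a Gamma(a, b) with a ≥ 1 (shape–rate) is (a−1)/b = 9/8 ≈ 1.13.

λ̂_MAP = 1.13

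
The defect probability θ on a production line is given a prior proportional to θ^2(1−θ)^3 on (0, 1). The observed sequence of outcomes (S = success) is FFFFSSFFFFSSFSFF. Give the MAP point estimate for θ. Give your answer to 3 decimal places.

The prior density ∝ θ^2(1−θ)^3 is the kernel of Beta(3, 4).
Data: 5 successes in 16 trials (from the sequence). The binomial likelihood contributes θ^5(1−θ)^11, so the posterior is Beta(3+5, 4+11) = Beta(8, 15).
For Beta(a, b) with a, b > 1 the mode is (a−1)/(a+b−2) = 7/21 ≈ 0.333.

θ̂_MAP = 0.333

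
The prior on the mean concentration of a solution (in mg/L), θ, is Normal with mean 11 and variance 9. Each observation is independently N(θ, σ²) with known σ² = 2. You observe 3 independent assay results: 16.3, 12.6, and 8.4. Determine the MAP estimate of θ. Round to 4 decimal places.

θ̂_MAP = 12.3345

n = 3; x̄ = (16.3 + 12.6 + 8.4)/3 = 37.3/3 = 373/30 ≈ 12.4333.
For a Normal prior and Normal likelihood with known variance, the posterior is Normal; its mode equals its mean, the precision-weighted average.
Prior precision 1/σ₀² = 1/9; data precision n/σ² = 3/2 = 1.5.
θ̂ = ((1/9)·11 + 1.5·(373/30)) / (1/9 + 1.5) = (3577/180)/(29/18) = 3577/290 ≈ 12.3345.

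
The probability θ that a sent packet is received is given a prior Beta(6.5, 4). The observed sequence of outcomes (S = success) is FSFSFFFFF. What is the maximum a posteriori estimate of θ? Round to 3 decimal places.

θ̂_MAP = 0.429

Prior: Beta(6.5, 4).
Data: 2 successes in 9 trials (from the sequence). The binomial likelihood contributes θ^2(1−θ)^7, so the posterior is Beta(6.5+2, 4+7) = Beta(8.5, 11).
For Beta(a, b) with a, b > 1 the mode is (a−1)/(a+b−2) = 7.5/17.5 ≈ 0.429.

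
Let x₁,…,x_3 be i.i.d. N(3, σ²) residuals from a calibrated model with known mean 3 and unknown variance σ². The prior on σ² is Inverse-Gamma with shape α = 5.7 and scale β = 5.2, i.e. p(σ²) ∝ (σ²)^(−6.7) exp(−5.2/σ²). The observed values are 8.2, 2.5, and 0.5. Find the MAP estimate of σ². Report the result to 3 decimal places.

Sum of squared deviations about the known mean: SS = (8.2−3)² + (2.5−3)² + (0.5−3)² = 33.54.
The Normal likelihood contributes (σ²)^(−n/2) exp(−SS/(2σ²)), so the posterior is Inverse-Gamma(α + n/2, β + SS/2) = Inverse-Gamma(7.2, 21.97).
The mode of Inverse-Gamma(a, b) is b/(a+1) = 21.97/8.2 ≈ 2.679.

σ̂²_MAP = 2.679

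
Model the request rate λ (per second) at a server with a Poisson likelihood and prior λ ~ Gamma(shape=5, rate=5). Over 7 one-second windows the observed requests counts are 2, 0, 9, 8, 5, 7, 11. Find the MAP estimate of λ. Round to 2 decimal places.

Σxᵢ = 2+0+9+8+5+7+11 = 42, with n = 7.
Posterior ∝ λ^4e^(−5λ) · λ^42e^(−7λ) = λ^46e^(−12λ), i.e. Gamma(shape=47, rate=12).
The mode of a Gamma(a, b) with a ≥ 1 (shape–rate) is (a−1)/b = 46/12 ≈ 3.83.

λ̂_MAP = 3.83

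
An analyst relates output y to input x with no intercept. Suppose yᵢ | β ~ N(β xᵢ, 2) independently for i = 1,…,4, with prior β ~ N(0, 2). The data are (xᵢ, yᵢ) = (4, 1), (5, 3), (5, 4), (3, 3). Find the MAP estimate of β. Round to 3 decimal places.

β̂_MAP = 0.632

log p(β | y) = −Σ(yᵢ − βxᵢ)²/(2·2) − β²/(2·2) + const.
Setting the derivative to zero: Σxᵢ(yᵢ − βxᵢ)/2 − β/2 = 0, so β = Σxᵢyᵢ / (Σxᵢ² + σ²/τ²).
Σxᵢyᵢ = 4·1 + 5·3 + 5·4 + 3·3 = 48; Σxᵢ² = 75; σ²/τ² = 1.
β̂_MAP = 48 / (75 + 1) = 48/76 ≈ 0.632.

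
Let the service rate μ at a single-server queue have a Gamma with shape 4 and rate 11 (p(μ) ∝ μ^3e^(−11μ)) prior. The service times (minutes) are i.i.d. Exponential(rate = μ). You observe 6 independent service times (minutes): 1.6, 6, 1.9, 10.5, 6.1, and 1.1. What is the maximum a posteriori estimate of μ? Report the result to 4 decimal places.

The Exponential(rate=μ) likelihood is ∝ μ^n e^(−μΣtᵢ). Here n = 6 and Σtᵢ = 1.6 + 6 + 1.9 + 10.5 + 6.1 + 1.1 = 27.2.
Posterior ∝ μ^3e^(−11μ) · μ^6e^(−27.2μ) = μ^9e^(−38.2μ), i.e. Gamma(10, 38.2).
Mode = (a−1)/b = 9/38.2 ≈ 0.2356.

μ̂_MAP = 0.2356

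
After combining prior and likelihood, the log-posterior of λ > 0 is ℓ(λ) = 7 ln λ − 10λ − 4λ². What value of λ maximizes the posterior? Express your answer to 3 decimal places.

λ̂_MAP = 0.500

ℓ'(λ) = 7/λ − 10 − 8λ. Setting this to zero and multiplying by λ: 8λ² + 10λ − 7 = 0.
λ = (−10 + √(10² + 4·8·7)) / (2·8) = (−10 + √324) / 16 = (−10 + 18)/16 = 1/2.
ℓ''(λ) = −7/λ² − 8 < 0, confirming a maximum.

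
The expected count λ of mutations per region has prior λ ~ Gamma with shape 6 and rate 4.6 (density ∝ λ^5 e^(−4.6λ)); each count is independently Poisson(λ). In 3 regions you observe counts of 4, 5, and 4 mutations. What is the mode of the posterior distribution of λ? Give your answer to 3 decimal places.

λ̂_MAP = 2.368

Σxᵢ = 4+5+4 = 13, with n = 3.
Posterior ∝ λ^5e^(−4.6λ) · λ^13e^(−3λ) = λ^18e^(−7.6λ), i.e. Gamma(shape=19, rate=7.6).
The mode of a Gamma(a, b) with a ≥ 1 (shape–rate) is (a−1)/b = 18/7.6 ≈ 2.368.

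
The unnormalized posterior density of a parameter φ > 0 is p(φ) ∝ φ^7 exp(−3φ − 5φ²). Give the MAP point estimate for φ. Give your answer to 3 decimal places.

ℓ'(φ) = 7/φ − 3 − 10φ. Setting this to zero and multiplying by φ: 10φ² + 3φ − 7 = 0.
φ = (−3 + √(3² + 4·10·7)) / (2·10) = (−3 + √289) / 20 = (−3 + 17)/20 = 7/10.
ℓ''(φ) = −7/φ² − 10 < 0, confirming a maximum.

φ̂_MAP = 0.700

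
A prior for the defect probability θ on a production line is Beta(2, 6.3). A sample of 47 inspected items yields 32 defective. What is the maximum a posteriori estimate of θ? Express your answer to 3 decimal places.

θ̂_MAP = 0.619

Prior: Beta(2, 6.3).
Data: 32 successes in 47 trials. The binomial likelihood contributes θ^32(1−θ)^15, so the posterior is Beta(2+32, 6.3+15) = Beta(34, 21.3).
For Beta(a, b) with a, b > 1 the mode is (a−1)/(a+b−2) = 33/53.3 ≈ 0.619.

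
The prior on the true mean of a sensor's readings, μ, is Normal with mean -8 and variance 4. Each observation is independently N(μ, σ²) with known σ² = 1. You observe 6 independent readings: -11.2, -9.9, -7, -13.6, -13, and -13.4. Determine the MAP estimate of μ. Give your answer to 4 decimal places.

μ̂_MAP = -11.2160

n = 6; x̄ = ((-11.2) + (-9.9) + (-7) + (-13.6) + (-13) + (-13.4))/6 = -68.1/6 = -11.35.
For a Normal prior and Normal likelihood with known variance, the posterior is Normal; its mode equals its mean, the precision-weighted average.
Prior precision 1/σ₀² = 1/4 = 0.25; data precision n/σ² = 6/1 = 6.
μ̂ = (0.25·(-8) + 6·(-11.35)) / (0.25 + 6) = (-70.1)/6.25 = -11.2160.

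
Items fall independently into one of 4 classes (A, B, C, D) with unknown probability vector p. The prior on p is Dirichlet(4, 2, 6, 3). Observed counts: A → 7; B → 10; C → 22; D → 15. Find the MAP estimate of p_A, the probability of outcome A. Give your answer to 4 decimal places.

The posterior is Dirichlet(αᵢ + nᵢ) = Dirichlet(11, 12, 28, 18).
For a Dirichlet(a₁,…,a_K) with all aᵢ > 1, the mode has j-th component (aⱼ − 1)/(Σaᵢ − K).
Here Σaᵢ = 69 and K = 4, so p_A = (11 − 1)/(69 − 4) = 10/65 ≈ 0.1538.

MAP estimate of p_A = 0.1538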